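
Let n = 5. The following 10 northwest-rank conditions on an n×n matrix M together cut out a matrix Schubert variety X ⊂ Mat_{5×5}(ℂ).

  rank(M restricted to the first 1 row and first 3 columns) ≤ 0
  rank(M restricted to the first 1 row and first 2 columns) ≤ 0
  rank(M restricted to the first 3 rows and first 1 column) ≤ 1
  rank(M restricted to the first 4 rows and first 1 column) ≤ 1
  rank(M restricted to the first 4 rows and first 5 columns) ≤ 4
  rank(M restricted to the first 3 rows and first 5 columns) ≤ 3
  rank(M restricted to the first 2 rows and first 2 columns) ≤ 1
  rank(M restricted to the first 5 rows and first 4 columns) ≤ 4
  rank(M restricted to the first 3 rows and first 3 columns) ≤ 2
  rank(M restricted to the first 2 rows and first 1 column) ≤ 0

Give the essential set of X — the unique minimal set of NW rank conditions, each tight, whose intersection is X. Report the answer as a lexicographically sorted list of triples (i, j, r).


Reconstructing r_w from the 10 given conditions:

  i=1: 0 | 0 | 0 | 1 | 1
  i=2: 0 | 1 | 1 | 2 | 2
  i=3: 1 | 2 | 2 | 3 | 3
  i=4: 1 | 2 | 3 | 4 | 4
  i=5: 1 | 2 | 3 | 4 | 5

so w = (4, 2, 1, 3, 5).

|D(w)|=4, |Ess(w)|=2:

[(1, 3, 0), (2, 1, 0)]


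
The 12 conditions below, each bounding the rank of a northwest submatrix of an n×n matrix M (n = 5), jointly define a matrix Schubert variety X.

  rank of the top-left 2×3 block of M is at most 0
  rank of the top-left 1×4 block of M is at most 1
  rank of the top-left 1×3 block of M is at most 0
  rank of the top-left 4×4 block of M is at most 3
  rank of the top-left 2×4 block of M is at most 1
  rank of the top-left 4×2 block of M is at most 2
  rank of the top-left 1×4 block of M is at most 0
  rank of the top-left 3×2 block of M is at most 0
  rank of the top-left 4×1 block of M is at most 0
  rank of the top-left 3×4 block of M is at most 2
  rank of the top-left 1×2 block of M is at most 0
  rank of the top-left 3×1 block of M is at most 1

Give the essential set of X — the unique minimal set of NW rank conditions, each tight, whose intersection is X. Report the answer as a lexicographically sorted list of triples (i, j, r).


Rank table r_w(5×5) implied by the 12 constraints:

  i=1: 0 | 0 | 0 | 0 | 1
  i=2: 0 | 0 | 0 | 1 | 2
  i=3: 0 | 0 | 1 | 2 | 3
  i=4: 0 | 1 | 2 | 3 | 4
  i=5: 1 | 2 | 3 | 4 | 5

giving w = (5, 4, 3, 2, 1) via Δ²R.

4 SE-corners of the 10-cell Rothe diagram give Ess(w):

[(1, 4, 0), (2, 3, 0), (3, 2, 0), (4, 1, 0)]


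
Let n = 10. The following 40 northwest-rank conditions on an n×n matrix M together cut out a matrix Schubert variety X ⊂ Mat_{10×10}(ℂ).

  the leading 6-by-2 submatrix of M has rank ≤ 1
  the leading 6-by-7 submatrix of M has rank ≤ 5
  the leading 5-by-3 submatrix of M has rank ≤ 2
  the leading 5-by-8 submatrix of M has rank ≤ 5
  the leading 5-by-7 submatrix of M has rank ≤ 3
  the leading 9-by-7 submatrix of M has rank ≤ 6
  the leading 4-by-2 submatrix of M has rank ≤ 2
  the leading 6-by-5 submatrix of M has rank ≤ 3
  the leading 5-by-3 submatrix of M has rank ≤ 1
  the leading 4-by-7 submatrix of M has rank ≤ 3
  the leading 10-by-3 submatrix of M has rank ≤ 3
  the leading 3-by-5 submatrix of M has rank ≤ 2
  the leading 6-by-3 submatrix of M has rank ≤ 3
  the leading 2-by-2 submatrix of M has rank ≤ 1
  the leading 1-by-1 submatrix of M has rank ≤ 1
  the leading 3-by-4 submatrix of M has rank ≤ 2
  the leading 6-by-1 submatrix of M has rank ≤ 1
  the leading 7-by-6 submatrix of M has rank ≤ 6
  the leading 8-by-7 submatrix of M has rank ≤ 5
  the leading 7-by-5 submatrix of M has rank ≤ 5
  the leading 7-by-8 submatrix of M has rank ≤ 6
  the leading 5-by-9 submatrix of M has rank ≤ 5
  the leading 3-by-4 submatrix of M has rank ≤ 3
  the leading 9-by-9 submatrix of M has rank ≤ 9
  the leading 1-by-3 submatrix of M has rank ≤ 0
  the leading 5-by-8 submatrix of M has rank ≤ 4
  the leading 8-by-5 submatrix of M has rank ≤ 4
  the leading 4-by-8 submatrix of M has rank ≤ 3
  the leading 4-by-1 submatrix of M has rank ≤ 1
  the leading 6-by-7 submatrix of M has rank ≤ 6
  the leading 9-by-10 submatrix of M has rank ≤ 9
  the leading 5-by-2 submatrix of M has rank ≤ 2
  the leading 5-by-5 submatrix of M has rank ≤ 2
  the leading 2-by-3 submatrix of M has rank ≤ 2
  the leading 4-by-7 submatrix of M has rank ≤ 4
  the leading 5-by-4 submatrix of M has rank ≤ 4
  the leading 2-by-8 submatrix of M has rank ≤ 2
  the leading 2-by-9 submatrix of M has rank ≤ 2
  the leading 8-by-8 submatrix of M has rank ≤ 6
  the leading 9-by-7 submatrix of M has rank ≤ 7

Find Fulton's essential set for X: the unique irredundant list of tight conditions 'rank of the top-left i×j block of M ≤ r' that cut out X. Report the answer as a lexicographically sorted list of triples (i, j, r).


Rank table r_w(10×10) implied by the 40 constraints:

  R[1]: 0 0 0 1 1 1 1 1 1 1
  R[2]: 1 1 1 2 2 2 2 2 2 2
  R[3]: 1 1 1 2 2 3 3 3 3 3
  R[4]: 1 1 1 2 2 3 3 3 4 4
  R[5]: 1 1 1 2 2 3 3 4 5 5
  R[6]: 1 1 2 3 3 4 4 5 6 6
  R[7]: 1 2 3 4 4 5 5 6 7 7
  R[8]: 1 2 3 4 4 5 5 6 7 8
  R[9]: 1 2 3 4 5 6 6 7 8 9
  R[10]: 1 2 3 4 5 6 7 8 9 10

the unique w with this rank table is (4, 1, 6, 9, 8, 3, 2, 10, 5, 7).

Rothe diagram D(w) (18 cells), 8 SE-corners (essential conditions):

[(1, 3, 0), (4, 8, 3), (5, 3, 1), (5, 5, 2), (5, 7, 3), (6, 2, 1), (8, 5, 4), (8, 7, 5)]


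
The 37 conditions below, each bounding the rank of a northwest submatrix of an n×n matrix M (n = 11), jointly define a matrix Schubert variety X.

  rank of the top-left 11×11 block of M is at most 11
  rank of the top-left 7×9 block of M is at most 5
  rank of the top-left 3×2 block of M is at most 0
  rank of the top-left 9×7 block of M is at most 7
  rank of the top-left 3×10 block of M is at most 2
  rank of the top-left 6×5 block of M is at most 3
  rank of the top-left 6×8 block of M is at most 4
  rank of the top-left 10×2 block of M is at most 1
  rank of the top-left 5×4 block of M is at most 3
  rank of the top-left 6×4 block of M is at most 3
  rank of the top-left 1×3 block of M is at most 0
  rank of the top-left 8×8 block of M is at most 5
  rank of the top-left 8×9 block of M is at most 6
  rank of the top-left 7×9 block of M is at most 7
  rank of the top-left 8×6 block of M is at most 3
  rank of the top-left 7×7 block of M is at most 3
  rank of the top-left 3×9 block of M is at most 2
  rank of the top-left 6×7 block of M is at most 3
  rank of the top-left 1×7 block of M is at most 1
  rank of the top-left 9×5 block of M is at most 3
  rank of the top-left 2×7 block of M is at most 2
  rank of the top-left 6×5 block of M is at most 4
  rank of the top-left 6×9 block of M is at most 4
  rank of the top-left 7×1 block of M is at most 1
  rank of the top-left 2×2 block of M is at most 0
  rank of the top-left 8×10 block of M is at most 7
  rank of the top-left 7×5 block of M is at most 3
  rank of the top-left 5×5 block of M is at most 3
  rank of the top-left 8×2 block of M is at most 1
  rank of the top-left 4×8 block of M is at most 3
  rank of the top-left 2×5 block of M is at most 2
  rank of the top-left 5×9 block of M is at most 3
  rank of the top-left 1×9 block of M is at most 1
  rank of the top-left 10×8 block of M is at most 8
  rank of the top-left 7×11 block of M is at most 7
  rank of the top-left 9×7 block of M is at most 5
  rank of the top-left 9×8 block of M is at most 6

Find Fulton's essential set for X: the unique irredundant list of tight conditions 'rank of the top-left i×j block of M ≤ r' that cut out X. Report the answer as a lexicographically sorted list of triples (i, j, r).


Propagating the 37 rank bounds to every northwest block:

  i=1: 0  0  0  1  1  1  1  1  1  1  1
  i=2: 0  0  1  2  2  2  2  2  2  2  2
  i=3: 0  0  1  2  2  2  2  2  2  2  3
  i=4: 1  1  2  3  3  3  3  3  3  3  4
  i=5: 1  1  2  3  3  3  3  3  3  4  5
  i=6: 1  1  2  3  3  3  3  4  4  5  6
  i=7: 1  1  2  3  3  3  3  4  5  6  7
  i=8: 1  1  2  3  3  3  4  5  6  7  8
  i=9: 1  1  2  3  3  4  5  6  7  8  9
  i=10: 1  1  2  3  4  5  6  7  8  9  10
  i=11: 1  2  3  4  5  6  7  8  9  10  11

giving w = (4, 3, 11, 1, 10, 8, 9, 7, 6, 5, 2) via Δ²R.

D(w) has 33 cells with 8 SE-corners; essential set:

[(1, 3, 0), (3, 2, 0), (3, 10, 2), (5, 9, 3), (7, 7, 3), (8, 6, 3), (9, 5, 3), (10, 2, 1)]


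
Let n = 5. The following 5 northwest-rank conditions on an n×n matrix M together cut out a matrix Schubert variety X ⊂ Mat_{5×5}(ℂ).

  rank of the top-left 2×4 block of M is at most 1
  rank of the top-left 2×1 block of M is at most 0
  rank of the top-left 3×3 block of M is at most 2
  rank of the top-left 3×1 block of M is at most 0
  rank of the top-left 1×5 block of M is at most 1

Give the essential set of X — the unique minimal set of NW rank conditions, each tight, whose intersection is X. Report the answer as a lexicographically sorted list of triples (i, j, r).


Propagating the 5 rank bounds to every northwest block:

  0  1  1  1  1
  0  1  1  1  2
  0  1  2  2  3
  1  2  3  3  4
  1  2  3  4  5

giving w = (2, 5, 3, 1, 4) via Δ²R.

Rothe diagram D(w) (5 cells), 2 SE-corners (essential conditions):

[(2, 4, 1), (3, 1, 0)]


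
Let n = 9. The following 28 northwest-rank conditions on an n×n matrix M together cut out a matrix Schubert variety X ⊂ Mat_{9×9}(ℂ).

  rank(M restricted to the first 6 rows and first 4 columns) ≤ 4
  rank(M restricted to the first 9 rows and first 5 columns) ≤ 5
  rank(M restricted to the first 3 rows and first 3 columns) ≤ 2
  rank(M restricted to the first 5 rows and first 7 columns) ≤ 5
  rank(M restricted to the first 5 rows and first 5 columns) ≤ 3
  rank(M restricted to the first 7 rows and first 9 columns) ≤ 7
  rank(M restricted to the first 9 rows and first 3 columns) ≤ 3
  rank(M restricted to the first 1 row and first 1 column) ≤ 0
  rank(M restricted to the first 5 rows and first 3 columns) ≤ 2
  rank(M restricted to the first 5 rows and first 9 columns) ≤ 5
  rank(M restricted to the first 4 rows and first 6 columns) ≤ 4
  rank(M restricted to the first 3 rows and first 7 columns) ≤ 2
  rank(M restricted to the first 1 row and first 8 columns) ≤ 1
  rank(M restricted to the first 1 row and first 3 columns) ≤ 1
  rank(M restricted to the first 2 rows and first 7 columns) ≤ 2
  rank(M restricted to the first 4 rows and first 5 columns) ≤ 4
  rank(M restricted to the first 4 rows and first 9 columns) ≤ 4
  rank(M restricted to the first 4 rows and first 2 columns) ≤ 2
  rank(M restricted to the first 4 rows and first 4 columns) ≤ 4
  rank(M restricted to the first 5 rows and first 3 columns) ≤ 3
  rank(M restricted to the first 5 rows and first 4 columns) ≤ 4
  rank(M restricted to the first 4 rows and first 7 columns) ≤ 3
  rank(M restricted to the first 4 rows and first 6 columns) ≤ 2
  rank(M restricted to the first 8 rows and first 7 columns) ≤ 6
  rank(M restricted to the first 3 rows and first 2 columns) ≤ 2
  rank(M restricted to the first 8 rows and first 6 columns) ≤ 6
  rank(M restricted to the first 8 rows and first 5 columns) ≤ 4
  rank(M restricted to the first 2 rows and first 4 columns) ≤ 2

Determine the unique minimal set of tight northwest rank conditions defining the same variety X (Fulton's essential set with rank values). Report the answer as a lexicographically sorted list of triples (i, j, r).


Rank table r_w(9×9) implied by the 28 constraints:

  row 1: 0 | 1 | 1 | 1 | 1 | 1 | 1 | 1 | 1
  row 2: 1 | 2 | 2 | 2 | 2 | 2 | 2 | 2 | 2
  row 3: 1 | 2 | 2 | 2 | 2 | 2 | 2 | 3 | 3
  row 4: 1 | 2 | 2 | 2 | 2 | 2 | 3 | 4 | 4
  row 5: 1 | 2 | 2 | 3 | 3 | 3 | 4 | 5 | 5
  row 6: 1 | 2 | 3 | 4 | 4 | 4 | 5 | 6 | 6
  row 7: 1 | 2 | 3 | 4 | 4 | 5 | 6 | 7 | 7
  row 8: 1 | 2 | 3 | 4 | 4 | 5 | 6 | 7 | 8
  row 9: 1 | 2 | 3 | 4 | 5 | 6 | 7 | 8 | 9

giving w = (2, 1, 8, 7, 4, 3, 6, 9, 5) via Δ²R.

Fulton essential set (5 of the 13 Rothe cells):

[(1, 1, 0), (3, 7, 2), (4, 6, 2), (5, 3, 2), (8, 5, 4)]


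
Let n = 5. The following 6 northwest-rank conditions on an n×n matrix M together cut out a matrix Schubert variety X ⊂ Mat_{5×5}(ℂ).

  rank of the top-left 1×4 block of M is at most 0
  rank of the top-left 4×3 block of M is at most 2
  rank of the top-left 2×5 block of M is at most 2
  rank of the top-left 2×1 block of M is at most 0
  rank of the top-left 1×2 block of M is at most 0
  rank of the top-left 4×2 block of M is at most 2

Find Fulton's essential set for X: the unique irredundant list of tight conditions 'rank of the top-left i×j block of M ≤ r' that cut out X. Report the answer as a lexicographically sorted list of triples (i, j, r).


Rank table r_w(5×5) implied by the 6 constraints:

  row 1: 0, 0, 0, 0, 1
  row 2: 0, 1, 1, 1, 2
  row 3: 1, 2, 2, 2, 3
  row 4: 1, 2, 2, 3, 4
  row 5: 1, 2, 3, 4, 5

reading off 1-entries of Δ²R: w = (5, 2, 1, 4, 3).

D(w) has 6 cells with 3 SE-corners; essential set:

[(1, 4, 0), (2, 1, 0), (4, 3, 2)]


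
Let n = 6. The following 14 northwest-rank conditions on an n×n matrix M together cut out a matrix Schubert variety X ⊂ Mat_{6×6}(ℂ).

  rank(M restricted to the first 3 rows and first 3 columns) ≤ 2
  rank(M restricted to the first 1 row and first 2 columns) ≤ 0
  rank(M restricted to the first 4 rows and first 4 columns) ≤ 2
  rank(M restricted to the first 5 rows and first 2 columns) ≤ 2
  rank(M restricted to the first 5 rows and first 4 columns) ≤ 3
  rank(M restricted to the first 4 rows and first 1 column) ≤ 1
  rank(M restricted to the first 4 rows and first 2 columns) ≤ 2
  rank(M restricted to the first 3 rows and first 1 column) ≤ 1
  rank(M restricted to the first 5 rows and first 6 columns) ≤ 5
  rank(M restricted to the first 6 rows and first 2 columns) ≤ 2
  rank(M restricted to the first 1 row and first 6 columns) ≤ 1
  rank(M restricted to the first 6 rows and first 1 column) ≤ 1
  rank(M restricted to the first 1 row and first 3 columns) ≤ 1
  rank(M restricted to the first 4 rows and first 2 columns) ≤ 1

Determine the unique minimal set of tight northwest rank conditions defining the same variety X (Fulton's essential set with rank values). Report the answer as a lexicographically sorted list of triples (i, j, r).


Rank table r_w(6×6) implied by the 14 constraints:

  i=1: 0 | 0 | 1 | 1 | 1 | 1
  i=2: 1 | 1 | 2 | 2 | 2 | 2
  i=3: 1 | 1 | 2 | 2 | 3 | 3
  i=4: 1 | 1 | 2 | 2 | 3 | 4
  i=5: 1 | 2 | 3 | 3 | 4 | 5
  i=6: 1 | 2 | 3 | 4 | 5 | 6

hence w(1..6) = (3, 1, 5, 6, 2, 4).

|D(w)|=6, |Ess(w)|=3:

[(1, 2, 0), (4, 2, 1), (4, 4, 2)]


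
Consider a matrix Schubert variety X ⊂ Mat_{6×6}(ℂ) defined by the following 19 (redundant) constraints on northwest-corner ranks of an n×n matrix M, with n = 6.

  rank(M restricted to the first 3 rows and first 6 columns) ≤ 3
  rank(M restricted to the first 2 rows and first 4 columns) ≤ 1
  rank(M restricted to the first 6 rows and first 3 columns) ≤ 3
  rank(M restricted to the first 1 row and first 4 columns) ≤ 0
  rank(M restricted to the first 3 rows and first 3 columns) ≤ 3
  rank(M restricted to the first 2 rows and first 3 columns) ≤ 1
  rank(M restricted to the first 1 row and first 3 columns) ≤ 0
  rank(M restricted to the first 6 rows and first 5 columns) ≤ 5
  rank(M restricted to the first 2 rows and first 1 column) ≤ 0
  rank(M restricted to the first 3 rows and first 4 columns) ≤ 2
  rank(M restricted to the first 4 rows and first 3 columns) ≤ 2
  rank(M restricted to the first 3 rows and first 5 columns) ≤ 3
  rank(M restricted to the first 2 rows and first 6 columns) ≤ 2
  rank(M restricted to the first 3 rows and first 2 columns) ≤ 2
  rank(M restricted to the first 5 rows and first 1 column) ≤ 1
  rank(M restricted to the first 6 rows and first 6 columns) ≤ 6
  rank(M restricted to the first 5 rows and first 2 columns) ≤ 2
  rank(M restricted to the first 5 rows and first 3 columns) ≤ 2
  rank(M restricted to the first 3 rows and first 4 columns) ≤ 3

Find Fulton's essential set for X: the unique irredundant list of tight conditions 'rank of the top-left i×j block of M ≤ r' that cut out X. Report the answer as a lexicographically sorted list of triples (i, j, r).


Recovering R(i,j) via the rank-extension bound from the 19 conditions:

  i=1: 0 | 0 | 0 | 0 | 1 | 1
  i=2: 0 | 1 | 1 | 1 | 2 | 2
  i=3: 1 | 2 | 2 | 2 | 3 | 3
  i=4: 1 | 2 | 2 | 3 | 4 | 4
  i=5: 1 | 2 | 2 | 3 | 4 | 5
  i=6: 1 | 2 | 3 | 4 | 5 | 6

second differences of R give the permutation w = (5, 2, 1, 4, 6, 3).

3 SE-corners of the 7-cell Rothe diagram give Ess(w):

[(1, 4, 0), (2, 1, 0), (5, 3, 2)]


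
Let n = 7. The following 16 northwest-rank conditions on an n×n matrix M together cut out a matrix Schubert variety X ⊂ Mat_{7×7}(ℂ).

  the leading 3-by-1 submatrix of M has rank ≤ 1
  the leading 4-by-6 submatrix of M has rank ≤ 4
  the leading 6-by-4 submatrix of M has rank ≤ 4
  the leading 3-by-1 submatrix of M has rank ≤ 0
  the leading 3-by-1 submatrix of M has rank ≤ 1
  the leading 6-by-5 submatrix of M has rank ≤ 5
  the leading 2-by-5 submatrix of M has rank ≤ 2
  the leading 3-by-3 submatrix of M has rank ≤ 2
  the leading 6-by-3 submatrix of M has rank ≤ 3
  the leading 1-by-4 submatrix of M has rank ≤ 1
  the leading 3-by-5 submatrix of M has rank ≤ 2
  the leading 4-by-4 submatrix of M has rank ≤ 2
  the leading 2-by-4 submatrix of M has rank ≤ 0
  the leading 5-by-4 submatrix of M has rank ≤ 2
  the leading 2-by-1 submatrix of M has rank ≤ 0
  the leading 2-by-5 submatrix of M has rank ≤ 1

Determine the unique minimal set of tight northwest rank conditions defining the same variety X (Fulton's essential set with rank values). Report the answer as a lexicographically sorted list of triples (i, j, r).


Recovering R(i,j) via the rank-extension bound from the 16 conditions:

  0 | 0 | 0 | 0 | 1 | 1 | 1
  0 | 0 | 0 | 0 | 1 | 2 | 2
  0 | 1 | 1 | 1 | 2 | 3 | 3
  1 | 2 | 2 | 2 | 3 | 4 | 4
  1 | 2 | 2 | 2 | 3 | 4 | 5
  1 | 2 | 3 | 3 | 4 | 5 | 6
  1 | 2 | 3 | 4 | 5 | 6 | 7

second differences of R give the permutation w = (5, 6, 2, 1, 7, 3, 4).

Rothe diagram D(w) (11 cells), 3 SE-corners (essential conditions):

[(2, 4, 0), (3, 1, 0), (5, 4, 2)]


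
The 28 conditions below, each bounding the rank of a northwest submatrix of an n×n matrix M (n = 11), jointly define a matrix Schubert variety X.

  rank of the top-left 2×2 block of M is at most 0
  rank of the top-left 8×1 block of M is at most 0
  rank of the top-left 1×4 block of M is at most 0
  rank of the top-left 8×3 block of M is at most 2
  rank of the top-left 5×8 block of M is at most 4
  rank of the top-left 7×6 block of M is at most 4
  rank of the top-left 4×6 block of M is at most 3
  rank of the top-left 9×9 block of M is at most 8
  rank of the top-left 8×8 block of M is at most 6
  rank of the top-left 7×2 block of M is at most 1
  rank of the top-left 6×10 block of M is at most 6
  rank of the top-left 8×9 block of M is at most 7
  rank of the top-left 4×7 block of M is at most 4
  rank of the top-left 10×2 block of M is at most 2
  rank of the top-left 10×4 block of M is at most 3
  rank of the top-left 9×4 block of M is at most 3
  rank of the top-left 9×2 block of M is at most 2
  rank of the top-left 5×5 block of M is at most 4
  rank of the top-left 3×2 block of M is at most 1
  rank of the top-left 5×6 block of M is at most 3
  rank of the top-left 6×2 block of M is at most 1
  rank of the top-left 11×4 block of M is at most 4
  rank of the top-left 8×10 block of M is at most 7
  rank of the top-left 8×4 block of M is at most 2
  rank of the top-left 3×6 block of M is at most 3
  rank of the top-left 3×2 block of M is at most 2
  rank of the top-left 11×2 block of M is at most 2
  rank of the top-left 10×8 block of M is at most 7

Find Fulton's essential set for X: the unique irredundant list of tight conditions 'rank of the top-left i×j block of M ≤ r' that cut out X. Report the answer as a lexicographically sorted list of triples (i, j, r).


Reconstructing r_w from the 28 given conditions:

  row 1: 0 0 0 0 1 1 1 1 1 1 1
  row 2: 0 0 1 1 2 2 2 2 2 2 2
  row 3: 0 1 2 2 3 3 3 3 3 3 3
  row 4: 0 1 2 2 3 3 4 4 4 4 4
  row 5: 0 1 2 2 3 3 4 4 5 5 5
  row 6: 0 1 2 2 3 4 5 5 6 6 6
  row 7: 0 1 2 2 3 4 5 6 7 7 7
  row 8: 0 1 2 2 3 4 5 6 7 7 8
  row 9: 1 2 3 3 4 5 6 7 8 8 9
  row 10: 1 2 3 3 4 5 6 7 8 9 10
  row 11: 1 2 3 4 5 6 7 8 9 10 11

giving w = (5, 3, 2, 7, 9, 6, 8, 11, 1, 10, 4) via Δ²R.

Rothe diagram D(w) (22 cells), 8 SE-corners (essential conditions):

[(1, 4, 0), (2, 2, 0), (5, 6, 3), (5, 8, 4), (8, 1, 0), (8, 4, 2), (8, 10, 7), (10, 4, 3)]


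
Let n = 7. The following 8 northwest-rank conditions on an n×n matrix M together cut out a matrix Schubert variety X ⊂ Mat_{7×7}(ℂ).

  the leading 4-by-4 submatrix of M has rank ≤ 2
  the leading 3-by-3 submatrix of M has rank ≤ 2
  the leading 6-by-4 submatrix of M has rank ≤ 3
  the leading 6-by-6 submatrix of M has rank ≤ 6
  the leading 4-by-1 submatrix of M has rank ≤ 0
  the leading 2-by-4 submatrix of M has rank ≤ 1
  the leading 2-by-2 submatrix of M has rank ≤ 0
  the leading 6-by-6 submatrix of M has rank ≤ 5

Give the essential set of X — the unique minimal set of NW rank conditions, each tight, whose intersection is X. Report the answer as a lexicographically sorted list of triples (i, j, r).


The tightest implied rank at each (i,j), from the 8 conditions:

  0, 0, 1, 1, 1, 1, 1
  0, 0, 1, 1, 2, 2, 2
  0, 1, 2, 2, 3, 3, 3
  0, 1, 2, 2, 3, 4, 4
  1, 2, 3, 3, 4, 5, 5
  1, 2, 3, 3, 4, 5, 6
  1, 2, 3, 4, 5, 6, 7

the unique w with this rank table is (3, 5, 2, 6, 1, 7, 4).

Fulton essential set (5 of the 9 Rothe cells):

[(2, 2, 0), (2, 4, 1), (4, 1, 0), (4, 4, 2), (6, 4, 3)]


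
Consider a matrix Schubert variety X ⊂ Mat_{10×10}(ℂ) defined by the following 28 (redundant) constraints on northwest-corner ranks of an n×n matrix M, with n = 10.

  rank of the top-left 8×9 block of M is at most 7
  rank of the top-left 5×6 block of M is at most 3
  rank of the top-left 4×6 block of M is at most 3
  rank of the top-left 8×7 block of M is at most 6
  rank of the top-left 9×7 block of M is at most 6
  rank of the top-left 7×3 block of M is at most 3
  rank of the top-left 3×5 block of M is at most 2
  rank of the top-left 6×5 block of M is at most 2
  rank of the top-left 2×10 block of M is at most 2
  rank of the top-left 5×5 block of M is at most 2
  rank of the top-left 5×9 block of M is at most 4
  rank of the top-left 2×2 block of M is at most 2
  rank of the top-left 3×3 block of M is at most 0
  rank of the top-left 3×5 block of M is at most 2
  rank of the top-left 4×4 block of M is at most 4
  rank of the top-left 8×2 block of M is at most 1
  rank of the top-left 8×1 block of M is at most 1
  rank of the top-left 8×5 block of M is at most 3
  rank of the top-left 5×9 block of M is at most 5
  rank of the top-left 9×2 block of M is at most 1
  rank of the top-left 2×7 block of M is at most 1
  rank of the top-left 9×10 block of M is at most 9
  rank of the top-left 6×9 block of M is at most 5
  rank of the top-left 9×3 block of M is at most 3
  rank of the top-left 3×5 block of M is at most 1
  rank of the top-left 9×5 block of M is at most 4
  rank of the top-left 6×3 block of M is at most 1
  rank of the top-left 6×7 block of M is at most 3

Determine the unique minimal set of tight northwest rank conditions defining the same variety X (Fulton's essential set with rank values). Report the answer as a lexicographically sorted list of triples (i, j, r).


Rank table r_w(10×10) implied by the 28 constraints:

  0, 0, 0, 1, 1, 1, 1, 1, 1, 1
  0, 0, 0, 1, 1, 1, 1, 2, 2, 2
  0, 0, 0, 1, 1, 2, 2, 3, 3, 3
  1, 1, 1, 2, 2, 3, 3, 4, 4, 4
  1, 1, 1, 2, 2, 3, 3, 4, 4, 5
  1, 1, 1, 2, 2, 3, 3, 4, 5, 6
  1, 1, 2, 3, 3, 4, 4, 5, 6, 7
  1, 1, 2, 3, 3, 4, 5, 6, 7, 8
  1, 1, 2, 3, 4, 5, 6, 7, 8, 9
  1, 2, 3, 4, 5, 6, 7, 8, 9, 10

the unique w with this rank table is (4, 8, 6, 1, 10, 9, 3, 7, 5, 2).

Rothe diagram D(w) (26 cells), 9 SE-corners (essential conditions):

[(2, 7, 1), (3, 3, 0), (3, 5, 1), (5, 9, 4), (6, 3, 1), (6, 5, 2), (6, 7, 3), (8, 5, 3), (9, 2, 1)]


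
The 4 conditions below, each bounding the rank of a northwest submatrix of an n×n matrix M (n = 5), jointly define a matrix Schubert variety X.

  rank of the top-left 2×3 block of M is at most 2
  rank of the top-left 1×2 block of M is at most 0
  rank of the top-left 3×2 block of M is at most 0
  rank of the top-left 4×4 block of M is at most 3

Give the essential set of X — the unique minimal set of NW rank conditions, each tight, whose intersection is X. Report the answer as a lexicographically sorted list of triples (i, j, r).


Rank table r_w(5×5) implied by the 4 constraints:

  i=1: 0 0 1 1 1
  i=2: 0 0 1 2 2
  i=3: 0 0 1 2 3
  i=4: 1 1 2 3 4
  i=5: 1 2 3 4 5

giving w = (3, 4, 5, 1, 2) via Δ²R.

Rothe diagram D(w) (6 cells), 1 SE-corner (essential condition):

[(3, 2, 0)]


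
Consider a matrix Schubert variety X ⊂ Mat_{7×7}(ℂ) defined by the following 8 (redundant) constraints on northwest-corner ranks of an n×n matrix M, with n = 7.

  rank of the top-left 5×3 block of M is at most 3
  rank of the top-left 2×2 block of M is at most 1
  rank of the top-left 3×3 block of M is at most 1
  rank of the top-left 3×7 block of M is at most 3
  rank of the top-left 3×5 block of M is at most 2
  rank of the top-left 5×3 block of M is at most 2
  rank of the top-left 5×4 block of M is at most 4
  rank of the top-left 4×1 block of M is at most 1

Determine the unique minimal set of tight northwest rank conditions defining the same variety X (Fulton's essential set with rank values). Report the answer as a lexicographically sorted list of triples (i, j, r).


Propagating the 8 rank bounds to every northwest block:

  1, 1, 1, 1, 1, 1, 1
  1, 1, 1, 2, 2, 2, 2
  1, 1, 1, 2, 2, 3, 3
  1, 2, 2, 3, 3, 4, 4
  1, 2, 2, 3, 4, 5, 5
  1, 2, 3, 4, 5, 6, 6
  1, 2, 3, 4, 5, 6, 7

reading off 1-entries of Δ²R: w = (1, 4, 6, 2, 5, 3, 7).

|D(w)|=6, |Ess(w)|=3:

[(3, 3, 1), (3, 5, 2), (5, 3, 2)]


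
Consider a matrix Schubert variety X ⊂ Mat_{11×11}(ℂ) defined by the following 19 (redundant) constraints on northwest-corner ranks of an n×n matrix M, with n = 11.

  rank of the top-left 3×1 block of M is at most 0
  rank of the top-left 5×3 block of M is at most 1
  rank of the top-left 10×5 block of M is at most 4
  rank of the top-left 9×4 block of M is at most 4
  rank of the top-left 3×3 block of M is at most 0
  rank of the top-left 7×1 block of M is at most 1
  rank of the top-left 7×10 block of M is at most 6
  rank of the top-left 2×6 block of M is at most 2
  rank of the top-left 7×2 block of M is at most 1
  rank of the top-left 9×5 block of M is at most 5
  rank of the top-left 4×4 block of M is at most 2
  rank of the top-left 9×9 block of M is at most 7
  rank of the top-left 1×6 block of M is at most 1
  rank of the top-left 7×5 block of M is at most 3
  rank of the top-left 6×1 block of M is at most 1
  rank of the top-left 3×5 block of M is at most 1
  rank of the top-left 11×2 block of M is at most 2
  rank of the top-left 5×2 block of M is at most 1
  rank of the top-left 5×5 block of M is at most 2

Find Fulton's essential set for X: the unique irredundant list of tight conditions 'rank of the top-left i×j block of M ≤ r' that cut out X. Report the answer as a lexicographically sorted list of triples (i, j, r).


Propagating the 19 rank bounds to every northwest block:

  R[1]: 0  0  0  1  1  1  1  1  1  1  1
  R[2]: 0  0  0  1  1  2  2  2  2  2  2
  R[3]: 0  0  0  1  1  2  3  3  3  3  3
  R[4]: 1  1  1  2  2  3  4  4  4  4  4
  R[5]: 1  1  1  2  2  3  4  5  5  5  5
  R[6]: 1  1  2  3  3  4  5  6  6  6  6
  R[7]: 1  1  2  3  3  4  5  6  6  6  7
  R[8]: 1  2  3  4  4  5  6  7  7  7  8
  R[9]: 1  2  3  4  4  5  6  7  7  8  9
  R[10]: 1  2  3  4  4  5  6  7  8  9  10
  R[11]: 1  2  3  4  5  6  7  8  9  10  11

so w = (4, 6, 7, 1, 8, 3, 11, 2, 10, 9, 5).

Rothe diagram D(w) (22 cells), 9 SE-corners (essential conditions):

[(3, 3, 0), (3, 5, 1), (5, 3, 1), (5, 5, 2), (7, 2, 1), (7, 5, 3), (7, 10, 6), (9, 9, 7), (10, 5, 4)]


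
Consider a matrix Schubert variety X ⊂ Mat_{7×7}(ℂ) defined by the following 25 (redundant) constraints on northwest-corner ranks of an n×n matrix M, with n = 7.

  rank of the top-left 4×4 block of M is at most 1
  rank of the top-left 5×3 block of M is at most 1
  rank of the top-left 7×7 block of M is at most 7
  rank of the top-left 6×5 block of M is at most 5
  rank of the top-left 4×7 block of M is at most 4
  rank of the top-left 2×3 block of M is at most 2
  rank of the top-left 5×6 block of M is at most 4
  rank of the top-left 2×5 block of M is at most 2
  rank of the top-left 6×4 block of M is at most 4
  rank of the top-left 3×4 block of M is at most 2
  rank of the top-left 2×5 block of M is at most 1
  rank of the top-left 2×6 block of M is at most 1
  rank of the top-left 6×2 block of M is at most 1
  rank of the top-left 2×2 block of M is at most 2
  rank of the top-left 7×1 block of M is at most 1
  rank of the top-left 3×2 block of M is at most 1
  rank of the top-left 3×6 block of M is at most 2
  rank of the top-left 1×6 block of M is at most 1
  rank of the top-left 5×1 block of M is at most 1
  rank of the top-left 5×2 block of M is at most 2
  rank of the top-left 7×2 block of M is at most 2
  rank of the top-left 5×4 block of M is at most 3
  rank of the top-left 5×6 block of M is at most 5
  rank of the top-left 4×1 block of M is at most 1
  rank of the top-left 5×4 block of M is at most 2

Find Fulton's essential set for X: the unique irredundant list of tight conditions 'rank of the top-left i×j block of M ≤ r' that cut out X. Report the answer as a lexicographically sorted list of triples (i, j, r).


Computing R[i][j] = min implied NW-rank bound (n=7, 25 conditions):

  R[1]: 1 | 1 | 1 | 1 | 1 | 1 | 1
  R[2]: 1 | 1 | 1 | 1 | 1 | 1 | 2
  R[3]: 1 | 1 | 1 | 1 | 2 | 2 | 3
  R[4]: 1 | 1 | 1 | 1 | 2 | 3 | 4
  R[5]: 1 | 1 | 1 | 2 | 3 | 4 | 5
  R[6]: 1 | 1 | 2 | 3 | 4 | 5 | 6
  R[7]: 1 | 2 | 3 | 4 | 5 | 6 | 7

the unique w with this rank table is (1, 7, 5, 6, 4, 3, 2).

D(w) has 14 cells with 4 SE-corners; essential set:

[(2, 6, 1), (4, 4, 1), (5, 3, 1), (6, 2, 1)]


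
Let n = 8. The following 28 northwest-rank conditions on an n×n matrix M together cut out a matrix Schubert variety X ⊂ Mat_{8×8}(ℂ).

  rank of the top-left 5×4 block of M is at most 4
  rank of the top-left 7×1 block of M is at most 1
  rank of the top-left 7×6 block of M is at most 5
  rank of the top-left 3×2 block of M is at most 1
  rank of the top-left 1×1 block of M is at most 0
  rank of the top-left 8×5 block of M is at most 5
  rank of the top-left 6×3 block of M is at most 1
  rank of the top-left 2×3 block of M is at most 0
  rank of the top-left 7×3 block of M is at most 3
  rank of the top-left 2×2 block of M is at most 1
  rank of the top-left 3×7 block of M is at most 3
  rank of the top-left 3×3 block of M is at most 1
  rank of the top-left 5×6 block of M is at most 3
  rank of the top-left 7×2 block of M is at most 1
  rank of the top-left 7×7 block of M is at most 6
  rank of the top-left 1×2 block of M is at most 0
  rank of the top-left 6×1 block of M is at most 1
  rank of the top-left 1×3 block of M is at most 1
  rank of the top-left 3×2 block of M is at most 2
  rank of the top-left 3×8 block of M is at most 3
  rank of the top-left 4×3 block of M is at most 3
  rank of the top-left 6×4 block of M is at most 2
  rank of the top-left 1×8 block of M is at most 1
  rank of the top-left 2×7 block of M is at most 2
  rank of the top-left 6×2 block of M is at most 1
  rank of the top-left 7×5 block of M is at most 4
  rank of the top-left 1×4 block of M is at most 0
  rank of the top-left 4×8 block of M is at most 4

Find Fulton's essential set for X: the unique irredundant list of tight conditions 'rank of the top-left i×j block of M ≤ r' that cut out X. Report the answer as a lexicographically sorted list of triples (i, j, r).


Computing R[i][j] = min implied NW-rank bound (n=8, 28 conditions):

  R[1]: 0 | 0 | 0 | 0 | 1 | 1 | 1 | 1
  R[2]: 0 | 0 | 0 | 1 | 2 | 2 | 2 | 2
  R[3]: 1 | 1 | 1 | 2 | 3 | 3 | 3 | 3
  R[4]: 1 | 1 | 1 | 2 | 3 | 3 | 4 | 4
  R[5]: 1 | 1 | 1 | 2 | 3 | 3 | 4 | 5
  R[6]: 1 | 1 | 1 | 2 | 3 | 4 | 5 | 6
  R[7]: 1 | 1 | 2 | 3 | 4 | 5 | 6 | 7
  R[8]: 1 | 2 | 3 | 4 | 5 | 6 | 7 | 8

hence w(1..8) = (5, 4, 1, 7, 8, 6, 3, 2).

|D(w)|=16, |Ess(w)|=5:

[(1, 4, 0), (2, 3, 0), (5, 6, 3), (6, 3, 1), (7, 2, 1)]


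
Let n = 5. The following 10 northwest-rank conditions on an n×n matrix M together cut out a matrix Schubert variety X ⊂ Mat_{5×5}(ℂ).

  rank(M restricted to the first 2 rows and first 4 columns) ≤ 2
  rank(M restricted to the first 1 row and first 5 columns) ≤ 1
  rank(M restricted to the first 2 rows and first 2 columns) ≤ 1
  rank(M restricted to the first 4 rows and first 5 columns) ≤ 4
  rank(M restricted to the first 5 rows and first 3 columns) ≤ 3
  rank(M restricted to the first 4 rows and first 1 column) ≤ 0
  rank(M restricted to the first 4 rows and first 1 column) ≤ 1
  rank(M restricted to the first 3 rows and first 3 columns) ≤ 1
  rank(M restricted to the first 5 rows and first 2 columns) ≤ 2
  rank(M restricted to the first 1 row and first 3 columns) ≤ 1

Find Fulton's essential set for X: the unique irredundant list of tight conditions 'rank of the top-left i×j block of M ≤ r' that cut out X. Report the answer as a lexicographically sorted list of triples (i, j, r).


The tightest implied rank at each (i,j), from the 10 conditions:

  i=1: 0  1  1  1  1
  i=2: 0  1  1  2  2
  i=3: 0  1  1  2  3
  i=4: 0  1  2  3  4
  i=5: 1  2  3  4  5

so w = (2, 4, 5, 3, 1).

Fulton essential set (2 of the 6 Rothe cells):

[(3, 3, 1), (4, 1, 0)]


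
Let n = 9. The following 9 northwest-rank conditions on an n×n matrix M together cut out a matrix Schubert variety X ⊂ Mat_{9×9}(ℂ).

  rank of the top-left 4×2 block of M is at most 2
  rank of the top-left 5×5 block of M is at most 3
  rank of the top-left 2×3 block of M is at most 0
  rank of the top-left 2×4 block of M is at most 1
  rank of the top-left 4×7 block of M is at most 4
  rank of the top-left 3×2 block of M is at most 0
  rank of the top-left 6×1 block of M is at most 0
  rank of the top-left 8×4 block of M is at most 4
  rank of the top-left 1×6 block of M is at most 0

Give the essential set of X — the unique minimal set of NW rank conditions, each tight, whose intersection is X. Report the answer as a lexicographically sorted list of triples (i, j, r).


Recovering R(i,j) via the rank-extension bound from the 9 conditions:

  row 1: 0 | 0 | 0 | 0 | 0 | 0 | 1 | 1 | 1
  row 2: 0 | 0 | 0 | 1 | 1 | 1 | 2 | 2 | 2
  row 3: 0 | 0 | 1 | 2 | 2 | 2 | 3 | 3 | 3
  row 4: 0 | 1 | 2 | 3 | 3 | 3 | 4 | 4 | 4
  row 5: 0 | 1 | 2 | 3 | 3 | 4 | 5 | 5 | 5
  row 6: 0 | 1 | 2 | 3 | 4 | 5 | 6 | 6 | 6
  row 7: 1 | 2 | 3 | 4 | 5 | 6 | 7 | 7 | 7
  row 8: 1 | 2 | 3 | 4 | 5 | 6 | 7 | 8 | 8
  row 9: 1 | 2 | 3 | 4 | 5 | 6 | 7 | 8 | 9

hence w(1..9) = (7, 4, 3, 2, 6, 5, 1, 8, 9).

ℓ(w)=15; the 5 essential cells (i,j,r):

[(1, 6, 0), (2, 3, 0), (3, 2, 0), (5, 5, 3), (6, 1, 0)]


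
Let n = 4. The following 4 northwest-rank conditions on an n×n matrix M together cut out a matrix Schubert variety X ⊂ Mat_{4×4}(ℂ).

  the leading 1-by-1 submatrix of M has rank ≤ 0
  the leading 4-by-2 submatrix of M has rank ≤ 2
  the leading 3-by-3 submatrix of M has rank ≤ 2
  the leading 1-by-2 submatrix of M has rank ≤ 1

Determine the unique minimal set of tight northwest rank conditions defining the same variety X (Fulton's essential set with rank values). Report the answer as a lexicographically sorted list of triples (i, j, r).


The tightest implied rank at each (i,j), from the 4 conditions:

  row 1: 0 | 1 | 1 | 1
  row 2: 1 | 2 | 2 | 2
  row 3: 1 | 2 | 2 | 3
  row 4: 1 | 2 | 3 | 4

reading off 1-entries of Δ²R: w = (2, 1, 4, 3).

ℓ(w)=2; the 2 essential cells (i,j,r):

[(1, 1, 0), (3, 3, 2)]


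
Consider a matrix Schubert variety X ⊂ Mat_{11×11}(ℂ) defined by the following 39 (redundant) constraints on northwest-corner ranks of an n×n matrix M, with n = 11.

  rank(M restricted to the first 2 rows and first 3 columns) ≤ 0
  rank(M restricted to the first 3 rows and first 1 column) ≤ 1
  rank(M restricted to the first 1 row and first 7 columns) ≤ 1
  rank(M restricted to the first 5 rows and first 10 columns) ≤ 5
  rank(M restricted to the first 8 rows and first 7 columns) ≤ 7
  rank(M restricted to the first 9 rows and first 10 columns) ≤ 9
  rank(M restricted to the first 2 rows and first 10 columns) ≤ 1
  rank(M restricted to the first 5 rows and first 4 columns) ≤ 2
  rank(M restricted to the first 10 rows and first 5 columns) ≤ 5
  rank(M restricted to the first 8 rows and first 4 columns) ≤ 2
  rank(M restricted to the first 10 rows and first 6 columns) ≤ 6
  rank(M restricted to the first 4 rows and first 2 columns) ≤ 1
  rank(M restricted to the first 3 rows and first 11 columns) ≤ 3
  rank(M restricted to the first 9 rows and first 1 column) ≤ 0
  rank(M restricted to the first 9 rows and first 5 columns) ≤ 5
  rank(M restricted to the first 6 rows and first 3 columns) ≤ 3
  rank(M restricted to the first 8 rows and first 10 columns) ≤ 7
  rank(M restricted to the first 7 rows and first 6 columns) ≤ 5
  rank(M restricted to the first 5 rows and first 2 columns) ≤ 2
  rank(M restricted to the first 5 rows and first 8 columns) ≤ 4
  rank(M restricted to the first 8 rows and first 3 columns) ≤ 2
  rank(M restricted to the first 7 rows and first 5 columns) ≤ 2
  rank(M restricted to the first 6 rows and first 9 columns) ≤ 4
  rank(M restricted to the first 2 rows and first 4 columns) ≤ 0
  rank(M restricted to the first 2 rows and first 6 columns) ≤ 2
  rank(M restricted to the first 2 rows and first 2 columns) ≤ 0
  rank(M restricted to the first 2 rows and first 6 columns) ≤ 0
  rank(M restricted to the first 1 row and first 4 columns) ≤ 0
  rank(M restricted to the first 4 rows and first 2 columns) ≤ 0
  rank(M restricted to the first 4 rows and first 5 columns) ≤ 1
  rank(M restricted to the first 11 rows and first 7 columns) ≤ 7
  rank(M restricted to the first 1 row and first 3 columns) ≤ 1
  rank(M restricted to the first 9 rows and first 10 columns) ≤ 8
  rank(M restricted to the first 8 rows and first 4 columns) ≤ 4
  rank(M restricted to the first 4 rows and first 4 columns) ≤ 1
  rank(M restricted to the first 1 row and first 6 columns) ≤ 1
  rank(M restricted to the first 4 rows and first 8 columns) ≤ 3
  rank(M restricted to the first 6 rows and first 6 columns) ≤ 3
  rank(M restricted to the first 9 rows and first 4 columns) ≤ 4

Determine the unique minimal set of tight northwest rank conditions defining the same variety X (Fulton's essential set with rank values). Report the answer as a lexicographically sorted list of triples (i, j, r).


Computing R[i][j] = min implied NW-rank bound (n=11, 39 conditions):

  i=1: 0  0  0  0  0  0  1  1  1  1  1
  i=2: 0  0  0  0  0  0  1  1  1  1  2
  i=3: 0  0  1  1  1  1  2  2  2  2  3
  i=4: 0  0  1  1  1  2  3  3  3  3  4
  i=5: 0  1  2  2  2  3  4  4  4  4  5
  i=6: 0  1  2  2  2  3  4  4  4  5  6
  i=7: 0  1  2  2  2  3  4  5  5  6  7
  i=8: 0  1  2  2  3  4  5  6  6  7  8
  i=9: 0  1  2  3  4  5  6  7  7  8  9
  i=10: 1  2  3  4  5  6  7  8  8  9  10
  i=11: 1  2  3  4  5  6  7  8  9  10  11

second differences of R give the permutation w = (7, 11, 3, 6, 2, 10, 8, 5, 4, 1, 9).

8 SE-corners of the 33-cell Rothe diagram give Ess(w):

[(2, 6, 0), (2, 10, 1), (4, 2, 0), (4, 5, 1), (6, 9, 4), (7, 5, 2), (8, 4, 2), (9, 1, 0)]


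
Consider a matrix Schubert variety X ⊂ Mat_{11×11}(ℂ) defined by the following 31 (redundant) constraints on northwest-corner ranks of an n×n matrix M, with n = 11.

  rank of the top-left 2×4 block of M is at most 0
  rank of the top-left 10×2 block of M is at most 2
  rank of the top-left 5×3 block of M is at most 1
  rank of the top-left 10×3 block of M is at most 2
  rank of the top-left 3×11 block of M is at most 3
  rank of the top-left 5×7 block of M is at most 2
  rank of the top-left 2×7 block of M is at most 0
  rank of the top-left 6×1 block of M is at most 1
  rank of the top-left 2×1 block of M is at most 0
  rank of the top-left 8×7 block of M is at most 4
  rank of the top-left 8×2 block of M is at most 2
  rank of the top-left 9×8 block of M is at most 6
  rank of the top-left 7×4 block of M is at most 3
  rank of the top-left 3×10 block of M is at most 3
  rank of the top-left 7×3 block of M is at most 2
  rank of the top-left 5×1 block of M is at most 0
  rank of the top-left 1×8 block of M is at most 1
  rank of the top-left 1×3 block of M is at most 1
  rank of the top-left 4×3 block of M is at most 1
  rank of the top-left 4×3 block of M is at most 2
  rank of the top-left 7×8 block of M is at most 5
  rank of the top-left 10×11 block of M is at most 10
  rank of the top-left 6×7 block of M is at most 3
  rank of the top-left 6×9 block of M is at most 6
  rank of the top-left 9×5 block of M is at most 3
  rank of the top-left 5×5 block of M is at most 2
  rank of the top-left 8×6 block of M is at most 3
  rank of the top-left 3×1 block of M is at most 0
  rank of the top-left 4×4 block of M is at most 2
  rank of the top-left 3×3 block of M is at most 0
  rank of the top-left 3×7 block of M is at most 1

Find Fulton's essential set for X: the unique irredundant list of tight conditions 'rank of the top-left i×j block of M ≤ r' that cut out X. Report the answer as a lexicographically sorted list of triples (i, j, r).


Propagating the 31 rank bounds to every northwest block:

  R[1]: 0 | 0 | 0 | 0 | 0 | 0 | 0 | 1 | 1 | 1 | 1
  R[2]: 0 | 0 | 0 | 0 | 0 | 0 | 0 | 1 | 2 | 2 | 2
  R[3]: 0 | 0 | 0 | 1 | 1 | 1 | 1 | 2 | 3 | 3 | 3
  R[4]: 0 | 1 | 1 | 2 | 2 | 2 | 2 | 3 | 4 | 4 | 4
  R[5]: 0 | 1 | 1 | 2 | 2 | 2 | 2 | 3 | 4 | 5 | 5
  R[6]: 1 | 2 | 2 | 3 | 3 | 3 | 3 | 4 | 5 | 6 | 6
  R[7]: 1 | 2 | 2 | 3 | 3 | 3 | 4 | 5 | 6 | 7 | 7
  R[8]: 1 | 2 | 2 | 3 | 3 | 3 | 4 | 5 | 6 | 7 | 8
  R[9]: 1 | 2 | 2 | 3 | 3 | 4 | 5 | 6 | 7 | 8 | 9
  R[10]: 1 | 2 | 2 | 3 | 4 | 5 | 6 | 7 | 8 | 9 | 10
  R[11]: 1 | 2 | 3 | 4 | 5 | 6 | 7 | 8 | 9 | 10 | 11

so w = (8, 9, 4, 2, 10, 1, 7, 11, 6, 5, 3).

|D(w)|=32, |Ess(w)|=8:

[(2, 7, 0), (3, 3, 0), (5, 1, 0), (5, 3, 1), (5, 7, 2), (8, 6, 3), (9, 5, 3), (10, 3, 2)]
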